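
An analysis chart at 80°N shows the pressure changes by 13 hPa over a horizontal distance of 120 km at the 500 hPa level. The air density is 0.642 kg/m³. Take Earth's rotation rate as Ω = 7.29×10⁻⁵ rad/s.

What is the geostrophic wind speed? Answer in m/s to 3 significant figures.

Coriolis parameter at 80°N:
f = 2Ω sin φ = 2 × 7.29×10⁻⁵ × sin 80° = 1.44×10⁻⁴ s⁻¹
Pressure gradient: |∂P/∂n| = 1300 Pa / 120000 m = 1.08×10⁻² Pa/m
Geostrophic balance (pressure-gradient force = Coriolis force):
V_g = (1/(fρ)) |∂P/∂n| = 1.08×10⁻² / (1.44×10⁻⁴ × 0.642) = 118 m/s

118 m/s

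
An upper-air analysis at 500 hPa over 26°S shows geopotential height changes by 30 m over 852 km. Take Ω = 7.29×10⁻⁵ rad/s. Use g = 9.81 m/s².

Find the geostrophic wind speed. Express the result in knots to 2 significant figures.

Coriolis parameter at 26°S:
f = 2Ω sin φ = 2 × 7.29×10⁻⁵ × sin 26° = 6.39×10⁻⁵ s⁻¹
Height gradient: |∂Z/∂n| = 30 m / 852000 m = 3.52×10⁻⁵
On a pressure surface, geostrophic balance gives V_g = (g/f)|∂Z/∂n|:
V_g = 9.81 × 3.52×10⁻⁵ / 6.39×10⁻⁵ = 5.40 m/s
Converting: 5.40 m/s × 1.944 = 11 knots

11 knots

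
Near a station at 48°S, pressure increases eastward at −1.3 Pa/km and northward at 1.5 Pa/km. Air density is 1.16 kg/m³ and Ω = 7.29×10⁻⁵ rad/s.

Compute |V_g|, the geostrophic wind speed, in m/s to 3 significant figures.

Coriolis parameter at 48°S:
f = 2Ω sin φ = 2 × 7.29×10⁻⁵ × sin 48° = 1.08×10⁻⁴ s⁻¹
In the Southern Hemisphere f is negative: f = −1.08×10⁻⁴ s⁻¹.
Component geostrophic relations (x east, y north):
u_g = −(1/(fρ)) ∂P/∂y,  v_g = (1/(fρ)) ∂P/∂x
u_g = −(1.5×10⁻³)/(−1.08×10⁻⁴ × 1.16) = 11.9 m/s;  v_g = (−1.3×10⁻³)/(−1.08×10⁻⁴ × 1.16) = 10.3 m/s
|V_g| = √(u_g² + v_g²) = 15.8 m/s

15.8 m/s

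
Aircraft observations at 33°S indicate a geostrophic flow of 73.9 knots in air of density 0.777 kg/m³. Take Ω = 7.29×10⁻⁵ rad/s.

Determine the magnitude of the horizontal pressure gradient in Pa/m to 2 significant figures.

Coriolis parameter at 33°S:
f = 2Ω sin φ = 2 × 7.29×10⁻⁵ × sin 33° = 7.94×10⁻⁵ s⁻¹
Wind speed in SI: 73.9 knots = 38.0 m/s
Geostrophic balance rearranged: |∂P/∂n| = f ρ V_g
|∂P/∂n| = 7.94×10⁻⁵ × 0.777 × 38.0 = 2.35×10⁻³ Pa/m

2.3×10⁻³ Pa/m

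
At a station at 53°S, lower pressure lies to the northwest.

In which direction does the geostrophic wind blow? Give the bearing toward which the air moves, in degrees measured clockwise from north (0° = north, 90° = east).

225°

The pressure-gradient force points toward the northwest (bearing 315°).
Geostrophic balance: in the Southern Hemisphere the Coriolis force deflects motion to the left, so the geostrophic wind blows 90° to the left of the pressure-gradient force (low pressure on the right).
Rotating 315° by 90° counterclockwise gives 225° — the wind blows toward the southwest.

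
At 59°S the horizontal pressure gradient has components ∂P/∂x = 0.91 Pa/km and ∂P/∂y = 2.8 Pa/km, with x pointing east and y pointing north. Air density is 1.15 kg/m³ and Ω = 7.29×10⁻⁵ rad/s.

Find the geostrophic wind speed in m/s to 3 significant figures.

Coriolis parameter at 59°S:
f = 2Ω sin φ = 2 × 7.29×10⁻⁵ × sin 59° = 1.25×10⁻⁴ s⁻¹
In the Southern Hemisphere f is negative: f = −1.25×10⁻⁴ s⁻¹.
Component geostrophic relations (x east, y north):
u_g = −(1/(fρ)) ∂P/∂y,  v_g = (1/(fρ)) ∂P/∂x
u_g = −(2.8×10⁻³)/(−1.25×10⁻⁴ × 1.15) = 19.5 m/s;  v_g = (0.91×10⁻³)/(−1.25×10⁻⁴ × 1.15) = −6.33 m/s
|V_g| = √(u_g² + v_g²) = 20.5 m/s

20.5 m/s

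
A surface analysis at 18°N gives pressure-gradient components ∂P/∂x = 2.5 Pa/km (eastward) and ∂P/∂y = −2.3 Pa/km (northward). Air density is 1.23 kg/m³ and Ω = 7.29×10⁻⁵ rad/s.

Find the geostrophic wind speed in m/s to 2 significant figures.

Coriolis parameter at 18°N:
f = 2Ω sin φ = 2 × 7.29×10⁻⁵ × sin 18° = 4.51×10⁻⁵ s⁻¹
Component geostrophic relations (x east, y north):
u_g = −(1/(fρ)) ∂P/∂y,  v_g = (1/(fρ)) ∂P/∂x
u_g = −(−2.3×10⁻³)/(4.51×10⁻⁵ × 1.23) = 41.5 m/s;  v_g = (2.5×10⁻³)/(4.51×10⁻⁵ × 1.23) = 45.1 m/s
|V_g| = √(u_g² + v_g²) = 61.3 m/s

61 m/s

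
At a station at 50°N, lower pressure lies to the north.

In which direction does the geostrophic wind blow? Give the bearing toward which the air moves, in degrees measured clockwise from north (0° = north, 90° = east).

090°

The pressure-gradient force points toward the north (bearing 000°).
Geostrophic balance: in the Northern Hemisphere the Coriolis force deflects motion to the right, so the geostrophic wind blows 90° to the right of the pressure-gradient force (low pressure on the left).
Rotating 000° by 90° clockwise gives 090° — the wind blows toward the east.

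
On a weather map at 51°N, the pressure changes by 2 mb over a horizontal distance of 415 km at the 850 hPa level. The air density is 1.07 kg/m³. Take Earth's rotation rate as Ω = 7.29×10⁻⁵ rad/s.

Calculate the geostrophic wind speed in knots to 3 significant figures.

Coriolis parameter at 51°N:
f = 2Ω sin φ = 2 × 7.29×10⁻⁵ × sin 51° = 1.13×10⁻⁴ s⁻¹
Pressure gradient: |∂P/∂n| = 200 Pa / 415000 m = 4.82×10⁻⁴ Pa/m
Geostrophic balance (pressure-gradient force = Coriolis force):
V_g = (1/(fρ)) |∂P/∂n| = 4.82×10⁻⁴ / (1.13×10⁻⁴ × 1.07) = 3.98 m/s
Converting: 3.98 m/s × 1.944 = 7.73 knots

7.73 knots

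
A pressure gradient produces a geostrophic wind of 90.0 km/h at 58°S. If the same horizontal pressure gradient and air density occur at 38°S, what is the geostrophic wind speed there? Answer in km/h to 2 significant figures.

120 km/h

With the same pressure gradient and density, V_g ∝ 1/f ∝ 1/sin φ.
V₂ = V₁ · sin φ₁ / sin φ₂ = 90.0 × sin 58° / sin 38°
V₂ = 90.0 × 0.8480/0.6157 = 120 km/h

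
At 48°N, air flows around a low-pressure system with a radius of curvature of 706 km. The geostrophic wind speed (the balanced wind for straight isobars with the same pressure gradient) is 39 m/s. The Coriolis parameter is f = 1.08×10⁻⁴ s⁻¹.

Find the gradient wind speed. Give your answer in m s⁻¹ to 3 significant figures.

28.4 m s⁻¹

Around a low, centrifugal force acts outward with Coriolis, so pressure-gradient force balances both:
(1/ρ)|∂P/∂n| = fV + V²/R  →  V² + fR·V − fR·V_g = 0
With fR = 1.08×10⁻⁴ × 706×10³ m = 76.2 m/s:
V = [−fR + √((fR)² + 4 fR V_g)]/2 = [−76.2 + √(76.2² + 4×76.2×39)]/2 = 28.4 m/s
Subgeostrophic (V < V_g = 39 m/s), as expected around a low.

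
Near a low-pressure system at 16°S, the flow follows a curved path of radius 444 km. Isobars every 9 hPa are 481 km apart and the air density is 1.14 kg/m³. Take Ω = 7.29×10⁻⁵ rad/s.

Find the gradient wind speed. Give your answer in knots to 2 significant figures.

38 knots

Coriolis parameter at 16°S:
f = 2Ω sin φ = 2 × 7.29×10⁻⁵ × sin 16° = 4.02×10⁻⁵ s⁻¹
Pressure gradient: |∂P/∂n| = 900 Pa / 481000 m = 1.87×10⁻³ Pa/m
Geostrophic speed: V_g = |∂P/∂n|/(fρ) = 1.87×10⁻³/(4.02×10⁻⁵ × 1.14) = 40.8 m/s
Around a low, centrifugal force acts outward with Coriolis, so pressure-gradient force balances both:
(1/ρ)|∂P/∂n| = fV + V²/R  →  V² + fR·V − fR·V_g = 0
With fR = 4.02×10⁻⁵ × 444×10³ m = 17.8 m/s:
V = [−fR + √((fR)² + 4 fR V_g)]/2 = [−17.8 + √(17.8² + 4×17.8×40.8)]/2 = 19.5 m/s
Subgeostrophic (V < V_g = 40.8 m/s), as expected around a low.
Converting: 19.5 m/s × 1.944 = 38 knots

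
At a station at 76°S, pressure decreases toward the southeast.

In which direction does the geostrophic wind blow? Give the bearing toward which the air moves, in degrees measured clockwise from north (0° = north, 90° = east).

The pressure-gradient force points toward the southeast (bearing 135°).
Geostrophic balance: in the Southern Hemisphere the Coriolis force deflects motion to the left, so the geostrophic wind blows 90° to the left of the pressure-gradient force (low pressure on the right).
Rotating 135° by 90° counterclockwise gives 045° — the wind blows toward the northeast.

045°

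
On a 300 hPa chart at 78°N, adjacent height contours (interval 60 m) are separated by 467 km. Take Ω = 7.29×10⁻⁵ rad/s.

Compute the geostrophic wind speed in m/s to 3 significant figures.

8.84 m/s

Coriolis parameter at 78°N:
f = 2Ω sin φ = 2 × 7.29×10⁻⁵ × sin 78° = 1.43×10⁻⁴ s⁻¹
Height gradient: |∂Z/∂n| = 60 m / 467000 m = 1.28×10⁻⁴
On a pressure surface, geostrophic balance gives V_g = (g/f)|∂Z/∂n|:
V_g = 9.81 × 1.28×10⁻⁴ / 1.43×10⁻⁴ = 8.84 m/s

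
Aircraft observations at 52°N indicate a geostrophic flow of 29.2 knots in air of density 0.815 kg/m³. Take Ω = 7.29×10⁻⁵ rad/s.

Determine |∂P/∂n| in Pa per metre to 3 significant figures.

Coriolis parameter at 52°N:
f = 2Ω sin φ = 2 × 7.29×10⁻⁵ × sin 52° = 1.15×10⁻⁴ s⁻¹
Wind speed in SI: 29.2 knots = 15.0 m/s
Geostrophic balance rearranged: |∂P/∂n| = f ρ V_g
|∂P/∂n| = 1.15×10⁻⁴ × 0.815 × 15.0 = 1.41×10⁻³ Pa/m

1.41×10⁻³ Pa/m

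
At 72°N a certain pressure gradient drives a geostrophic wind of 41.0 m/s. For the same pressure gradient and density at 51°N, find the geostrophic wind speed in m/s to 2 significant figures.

With the same pressure gradient and density, V_g ∝ 1/f ∝ 1/sin φ.
V₂ = V₁ · sin φ₁ / sin φ₂ = 41.0 × sin 72° / sin 51°
V₂ = 41.0 × 0.9511/0.7771 = 50 m/s

50 m/s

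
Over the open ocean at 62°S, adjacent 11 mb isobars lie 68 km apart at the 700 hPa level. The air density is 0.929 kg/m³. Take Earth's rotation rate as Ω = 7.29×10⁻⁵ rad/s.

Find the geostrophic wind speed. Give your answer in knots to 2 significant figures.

Coriolis parameter at 62°S:
f = 2Ω sin φ = 2 × 7.29×10⁻⁵ × sin 62° = 1.29×10⁻⁴ s⁻¹
Pressure gradient: |∂P/∂n| = 1100 Pa / 68000 m = 1.62×10⁻² Pa/m
Geostrophic balance (pressure-gradient force = Coriolis force):
V_g = (1/(fρ)) |∂P/∂n| = 1.62×10⁻² / (1.29×10⁻⁴ × 0.929) = 135 m/s
Converting: 135 m/s × 1.944 = 260 knots

260 knots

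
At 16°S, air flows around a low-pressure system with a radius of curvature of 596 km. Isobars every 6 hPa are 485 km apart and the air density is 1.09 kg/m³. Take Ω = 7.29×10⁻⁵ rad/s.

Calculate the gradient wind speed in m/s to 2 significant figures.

17 m/s

Coriolis parameter at 16°S:
f = 2Ω sin φ = 2 × 7.29×10⁻⁵ × sin 16° = 4.02×10⁻⁵ s⁻¹
Pressure gradient: |∂P/∂n| = 600 Pa / 485000 m = 1.24×10⁻³ Pa/m
Geostrophic speed: V_g = |∂P/∂n|/(fρ) = 1.24×10⁻³/(4.02×10⁻⁵ × 1.09) = 28.2 m/s
Around a low, centrifugal force acts outward with Coriolis, so pressure-gradient force balances both:
(1/ρ)|∂P/∂n| = fV + V²/R  →  V² + fR·V − fR·V_g = 0
With fR = 4.02×10⁻⁵ × 596×10³ m = 24.0 m/s:
V = [−fR + √((fR)² + 4 fR V_g)]/2 = [−24.0 + √(24.0² + 4×24.0×28.2)]/2 = 16.7 m/s
Subgeostrophic (V < V_g = 28.2 m/s), as expected around a low.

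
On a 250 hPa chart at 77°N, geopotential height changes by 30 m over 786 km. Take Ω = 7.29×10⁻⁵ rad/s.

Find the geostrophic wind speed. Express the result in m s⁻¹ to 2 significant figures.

2.6 m s⁻¹

Coriolis parameter at 77°N:
f = 2Ω sin φ = 2 × 7.29×10⁻⁵ × sin 77° = 1.42×10⁻⁴ s⁻¹
Height gradient: |∂Z/∂n| = 30 m / 786000 m = 3.82×10⁻⁵
On a pressure surface, geostrophic balance gives V_g = (g/f)|∂Z/∂n|:
V_g = 9.81 × 3.82×10⁻⁵ / 1.42×10⁻⁴ = 2.64 m/s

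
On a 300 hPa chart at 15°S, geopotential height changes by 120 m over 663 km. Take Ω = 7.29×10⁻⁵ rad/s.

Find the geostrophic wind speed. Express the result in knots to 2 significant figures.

Coriolis parameter at 15°S:
f = 2Ω sin φ = 2 × 7.29×10⁻⁵ × sin 15° = 3.77×10⁻⁵ s⁻¹
Height gradient: |∂Z/∂n| = 120 m / 663000 m = 1.81×10⁻⁴
On a pressure surface, geostrophic balance gives V_g = (g/f)|∂Z/∂n|:
V_g = 9.81 × 1.81×10⁻⁴ / 3.77×10⁻⁵ = 47.1 m/s
Converting: 47.1 m/s × 1.944 = 91 knots

91 knots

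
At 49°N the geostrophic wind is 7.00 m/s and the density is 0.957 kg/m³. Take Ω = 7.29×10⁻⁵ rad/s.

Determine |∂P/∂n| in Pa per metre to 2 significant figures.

Coriolis parameter at 49°N:
f = 2Ω sin φ = 2 × 7.29×10⁻⁵ × sin 49° = 1.10×10⁻⁴ s⁻¹
Geostrophic balance rearranged: |∂P/∂n| = f ρ V_g
|∂P/∂n| = 1.10×10⁻⁴ × 0.957 × 7.00 = 7.37×10⁻⁴ Pa/m

7.4×10⁻⁴ Pa/m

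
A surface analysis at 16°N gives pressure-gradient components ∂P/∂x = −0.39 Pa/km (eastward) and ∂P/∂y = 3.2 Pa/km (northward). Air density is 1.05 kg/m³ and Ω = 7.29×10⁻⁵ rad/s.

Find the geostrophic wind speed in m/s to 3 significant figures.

Coriolis parameter at 16°N:
f = 2Ω sin φ = 2 × 7.29×10⁻⁵ × sin 16° = 4.02×10⁻⁵ s⁻¹
Component geostrophic relations (x east, y north):
u_g = −(1/(fρ)) ∂P/∂y,  v_g = (1/(fρ)) ∂P/∂x
u_g = −(3.2×10⁻³)/(4.02×10⁻⁵ × 1.05) = −75.8 m/s;  v_g = (−0.39×10⁻³)/(4.02×10⁻⁵ × 1.05) = −9.24 m/s
|V_g| = √(u_g² + v_g²) = 76.4 m/s

76.4 m/s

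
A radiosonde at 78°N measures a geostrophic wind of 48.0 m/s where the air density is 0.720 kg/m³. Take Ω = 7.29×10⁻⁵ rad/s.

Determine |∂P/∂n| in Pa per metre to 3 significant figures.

Coriolis parameter at 78°N:
f = 2Ω sin φ = 2 × 7.29×10⁻⁵ × sin 78° = 1.43×10⁻⁴ s⁻¹
Geostrophic balance rearranged: |∂P/∂n| = f ρ V_g
|∂P/∂n| = 1.43×10⁻⁴ × 0.720 × 48.0 = 4.93×10⁻³ Pa/m

4.93×10⁻³ Pa/m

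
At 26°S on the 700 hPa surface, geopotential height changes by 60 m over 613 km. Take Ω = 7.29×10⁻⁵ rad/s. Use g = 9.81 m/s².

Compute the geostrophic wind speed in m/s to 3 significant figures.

15.0 m/s

Coriolis parameter at 26°S:
f = 2Ω sin φ = 2 × 7.29×10⁻⁵ × sin 26° = 6.39×10⁻⁵ s⁻¹
Height gradient: |∂Z/∂n| = 60 m / 613000 m = 9.79×10⁻⁵
On a pressure surface, geostrophic balance gives V_g = (g/f)|∂Z/∂n|:
V_g = 9.81 × 9.79×10⁻⁵ / 6.39×10⁻⁵ = 15.0 m/s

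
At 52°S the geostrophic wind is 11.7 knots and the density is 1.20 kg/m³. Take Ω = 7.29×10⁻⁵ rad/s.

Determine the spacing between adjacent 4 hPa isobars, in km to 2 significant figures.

480 km

Coriolis parameter at 52°S:
f = 2Ω sin φ = 2 × 7.29×10⁻⁵ × sin 52° = 1.15×10⁻⁴ s⁻¹
Wind speed in SI: 11.7 knots = 6.02 m/s
Geostrophic balance rearranged: |∂P/∂n| = f ρ V_g
|∂P/∂n| = 1.15×10⁻⁴ × 1.20 × 6.02 = 8.30×10⁻⁴ Pa/m
Isobar spacing: Δn = ΔP/|∂P/∂n| = 400 Pa / 8.30×10⁻⁴ Pa/m = 482020 m ≈ 480 km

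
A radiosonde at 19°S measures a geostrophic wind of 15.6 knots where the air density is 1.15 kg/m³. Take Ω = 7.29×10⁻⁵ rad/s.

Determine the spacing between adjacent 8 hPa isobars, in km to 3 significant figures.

1830 km

Coriolis parameter at 19°S:
f = 2Ω sin φ = 2 × 7.29×10⁻⁵ × sin 19° = 4.75×10⁻⁵ s⁻¹
Wind speed in SI: 15.6 knots = 8.03 m/s
Geostrophic balance rearranged: |∂P/∂n| = f ρ V_g
|∂P/∂n| = 4.75×10⁻⁵ × 1.15 × 8.03 = 4.38×10⁻⁴ Pa/m
Isobar spacing: Δn = ΔP/|∂P/∂n| = 800 Pa / 4.38×10⁻⁴ Pa/m = 1826123 m ≈ 1830 km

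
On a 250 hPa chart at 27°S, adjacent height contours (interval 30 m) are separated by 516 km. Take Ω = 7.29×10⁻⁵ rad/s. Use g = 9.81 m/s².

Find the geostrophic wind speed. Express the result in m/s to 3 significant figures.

8.62 m/s

Coriolis parameter at 27°S:
f = 2Ω sin φ = 2 × 7.29×10⁻⁵ × sin 27° = 6.62×10⁻⁵ s⁻¹
Height gradient: |∂Z/∂n| = 30 m / 516000 m = 5.81×10⁻⁵
On a pressure surface, geostrophic balance gives V_g = (g/f)|∂Z/∂n|:
V_g = 9.81 × 5.81×10⁻⁵ / 6.62×10⁻⁵ = 8.62 m/s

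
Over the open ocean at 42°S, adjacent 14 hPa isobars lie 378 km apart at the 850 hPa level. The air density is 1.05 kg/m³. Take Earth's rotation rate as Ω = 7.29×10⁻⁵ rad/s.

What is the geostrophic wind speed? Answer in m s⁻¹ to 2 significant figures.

36 m s⁻¹

Coriolis parameter at 42°S:
f = 2Ω sin φ = 2 × 7.29×10⁻⁵ × sin 42° = 9.76×10⁻⁵ s⁻¹
Pressure gradient: |∂P/∂n| = 1400 Pa / 378000 m = 3.70×10⁻³ Pa/m
Geostrophic balance (pressure-gradient force = Coriolis force):
V_g = (1/(fρ)) |∂P/∂n| = 3.70×10⁻³ / (9.76×10⁻⁵ × 1.05) = 36.2 m/s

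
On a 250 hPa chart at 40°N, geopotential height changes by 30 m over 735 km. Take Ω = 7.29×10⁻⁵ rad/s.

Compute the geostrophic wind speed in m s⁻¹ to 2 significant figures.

Coriolis parameter at 40°N:
f = 2Ω sin φ = 2 × 7.29×10⁻⁵ × sin 40° = 9.37×10⁻⁵ s⁻¹
Height gradient: |∂Z/∂n| = 30 m / 735000 m = 4.08×10⁻⁵
On a pressure surface, geostrophic balance gives V_g = (g/f)|∂Z/∂n|:
V_g = 9.81 × 4.08×10⁻⁵ / 9.37×10⁻⁵ = 4.27 m/s

4.3 m s⁻¹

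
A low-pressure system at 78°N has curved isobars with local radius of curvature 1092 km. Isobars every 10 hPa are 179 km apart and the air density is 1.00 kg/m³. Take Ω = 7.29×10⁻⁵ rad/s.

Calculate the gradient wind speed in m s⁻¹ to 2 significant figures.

Coriolis parameter at 78°N:
f = 2Ω sin φ = 2 × 7.29×10⁻⁵ × sin 78° = 1.43×10⁻⁴ s⁻¹
Pressure gradient: |∂P/∂n| = 1000 Pa / 179000 m = 5.59×10⁻³ Pa/m
Geostrophic speed: V_g = |∂P/∂n|/(fρ) = 5.59×10⁻³/(1.43×10⁻⁴ × 1.00) = 39.2 m/s
Around a low, centrifugal force acts outward with Coriolis, so pressure-gradient force balances both:
(1/ρ)|∂P/∂n| = fV + V²/R  →  V² + fR·V − fR·V_g = 0
With fR = 1.43×10⁻⁴ × 1092×10³ m = 156 m/s:
V = [−fR + √((fR)² + 4 fR V_g)]/2 = [−156 + √(156² + 4×156×39.2)]/2 = 32.4 m/s
Subgeostrophic (V < V_g = 39.2 m/s), as expected around a low.

32 m s⁻¹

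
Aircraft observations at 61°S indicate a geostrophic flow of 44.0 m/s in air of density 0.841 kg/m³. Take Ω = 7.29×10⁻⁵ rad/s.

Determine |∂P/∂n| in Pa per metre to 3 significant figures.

Coriolis parameter at 61°S:
f = 2Ω sin φ = 2 × 7.29×10⁻⁵ × sin 61° = 1.28×10⁻⁴ s⁻¹
Geostrophic balance rearranged: |∂P/∂n| = f ρ V_g
|∂P/∂n| = 1.28×10⁻⁴ × 0.841 × 44.0 = 4.72×10⁻³ Pa/m

4.72×10⁻³ Pa/m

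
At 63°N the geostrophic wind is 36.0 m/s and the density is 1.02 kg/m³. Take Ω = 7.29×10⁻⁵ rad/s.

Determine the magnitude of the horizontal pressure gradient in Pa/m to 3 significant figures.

Coriolis parameter at 63°N:
f = 2Ω sin φ = 2 × 7.29×10⁻⁵ × sin 63° = 1.30×10⁻⁴ s⁻¹
Geostrophic balance rearranged: |∂P/∂n| = f ρ V_g
|∂P/∂n| = 1.30×10⁻⁴ × 1.02 × 36.0 = 4.77×10⁻³ Pa/m

4.77×10⁻³ Pa/m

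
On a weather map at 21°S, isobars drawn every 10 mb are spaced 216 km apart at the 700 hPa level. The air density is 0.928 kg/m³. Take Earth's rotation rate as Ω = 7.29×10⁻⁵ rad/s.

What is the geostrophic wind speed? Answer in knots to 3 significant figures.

Coriolis parameter at 21°S:
f = 2Ω sin φ = 2 × 7.29×10⁻⁵ × sin 21° = 5.23×10⁻⁵ s⁻¹
Pressure gradient: |∂P/∂n| = 1000 Pa / 216000 m = 4.63×10⁻³ Pa/m
Geostrophic balance (pressure-gradient force = Coriolis force):
V_g = (1/(fρ)) |∂P/∂n| = 4.63×10⁻³ / (5.23×10⁻⁵ × 0.928) = 95.5 m/s
Converting: 95.5 m/s × 1.944 = 186 knots

186 knots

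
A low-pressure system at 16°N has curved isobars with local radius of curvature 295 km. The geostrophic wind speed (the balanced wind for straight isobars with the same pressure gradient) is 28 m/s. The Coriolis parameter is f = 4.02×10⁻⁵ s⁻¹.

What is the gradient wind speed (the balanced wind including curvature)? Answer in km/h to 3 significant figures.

Around a low, centrifugal force acts outward with Coriolis, so pressure-gradient force balances both:
(1/ρ)|∂P/∂n| = fV + V²/R  →  V² + fR·V − fR·V_g = 0
With fR = 4.02×10⁻⁵ × 295×10³ m = 11.9 m/s:
V = [−fR + √((fR)² + 4 fR V_g)]/2 = [−11.9 + √(11.9² + 4×11.9×28)]/2 = 13.2 m/s
Subgeostrophic (V < V_g = 28 m/s), as expected around a low.
Converting: 13.2 m/s × 3.6 = 47.6 km/h

47.6 km/h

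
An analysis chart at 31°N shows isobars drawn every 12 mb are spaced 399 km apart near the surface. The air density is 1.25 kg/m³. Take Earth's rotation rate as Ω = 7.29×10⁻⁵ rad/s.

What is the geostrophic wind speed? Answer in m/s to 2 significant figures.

Coriolis parameter at 31°N:
f = 2Ω sin φ = 2 × 7.29×10⁻⁵ × sin 31° = 7.51×10⁻⁵ s⁻¹
Pressure gradient: |∂P/∂n| = 1200 Pa / 399000 m = 3.01×10⁻³ Pa/m
Geostrophic balance (pressure-gradient force = Coriolis force):
V_g = (1/(fρ)) |∂P/∂n| = 3.01×10⁻³ / (7.51×10⁻⁵ × 1.25) = 32.0 m/s

32 m/s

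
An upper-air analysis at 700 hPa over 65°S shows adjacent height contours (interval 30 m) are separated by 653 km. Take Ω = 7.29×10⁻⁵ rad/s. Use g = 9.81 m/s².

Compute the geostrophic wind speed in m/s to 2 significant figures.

3.4 m/s

Coriolis parameter at 65°S:
f = 2Ω sin φ = 2 × 7.29×10⁻⁵ × sin 65° = 1.32×10⁻⁴ s⁻¹
Height gradient: |∂Z/∂n| = 30 m / 653000 m = 4.59×10⁻⁵
On a pressure surface, geostrophic balance gives V_g = (g/f)|∂Z/∂n|:
V_g = 9.81 × 4.59×10⁻⁵ / 1.32×10⁻⁴ = 3.41 m/s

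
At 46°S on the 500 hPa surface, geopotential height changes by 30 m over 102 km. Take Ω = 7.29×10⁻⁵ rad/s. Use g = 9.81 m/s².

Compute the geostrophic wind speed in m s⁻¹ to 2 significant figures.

Coriolis parameter at 46°S:
f = 2Ω sin φ = 2 × 7.29×10⁻⁵ × sin 46° = 1.05×10⁻⁴ s⁻¹
Height gradient: |∂Z/∂n| = 30 m / 102000 m = 2.94×10⁻⁴
On a pressure surface, geostrophic balance gives V_g = (g/f)|∂Z/∂n|:
V_g = 9.81 × 2.94×10⁻⁴ / 1.05×10⁻⁴ = 27.5 m/s

28 m s⁻¹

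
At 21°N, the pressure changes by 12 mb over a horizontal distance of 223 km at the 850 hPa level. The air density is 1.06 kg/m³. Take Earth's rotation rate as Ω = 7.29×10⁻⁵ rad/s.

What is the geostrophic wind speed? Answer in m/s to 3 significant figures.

97.2 m/s

Coriolis parameter at 21°N:
f = 2Ω sin φ = 2 × 7.29×10⁻⁵ × sin 21° = 5.23×10⁻⁵ s⁻¹
Pressure gradient: |∂P/∂n| = 1200 Pa / 223000 m = 5.38×10⁻³ Pa/m
Geostrophic balance (pressure-gradient force = Coriolis force):
V_g = (1/(fρ)) |∂P/∂n| = 5.38×10⁻³ / (5.23×10⁻⁵ × 1.06) = 97.2 m/s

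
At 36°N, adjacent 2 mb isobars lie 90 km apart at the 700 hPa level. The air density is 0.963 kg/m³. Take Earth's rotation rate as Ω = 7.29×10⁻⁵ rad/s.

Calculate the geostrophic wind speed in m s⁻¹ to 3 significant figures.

26.9 m s⁻¹

Coriolis parameter at 36°N:
f = 2Ω sin φ = 2 × 7.29×10⁻⁵ × sin 36° = 8.57×10⁻⁵ s⁻¹
Pressure gradient: |∂P/∂n| = 200 Pa / 90000 m = 2.22×10⁻³ Pa/m
Geostrophic balance (pressure-gradient force = Coriolis force):
V_g = (1/(fρ)) |∂P/∂n| = 2.22×10⁻³ / (8.57×10⁻⁵ × 0.963) = 26.9 m/s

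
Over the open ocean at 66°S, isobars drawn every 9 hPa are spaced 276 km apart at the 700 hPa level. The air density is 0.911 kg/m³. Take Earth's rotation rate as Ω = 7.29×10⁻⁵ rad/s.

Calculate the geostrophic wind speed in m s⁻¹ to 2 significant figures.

27 m s⁻¹

Coriolis parameter at 66°S:
f = 2Ω sin φ = 2 × 7.29×10⁻⁵ × sin 66° = 1.33×10⁻⁴ s⁻¹
Pressure gradient: |∂P/∂n| = 900 Pa / 276000 m = 3.26×10⁻³ Pa/m
Geostrophic balance (pressure-gradient force = Coriolis force):
V_g = (1/(fρ)) |∂P/∂n| = 3.26×10⁻³ / (1.33×10⁻⁴ × 0.911) = 26.9 m/s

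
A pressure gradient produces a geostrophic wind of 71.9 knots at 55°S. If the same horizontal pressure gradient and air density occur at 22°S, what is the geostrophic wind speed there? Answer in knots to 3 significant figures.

With the same pressure gradient and density, V_g ∝ 1/f ∝ 1/sin φ.
V₂ = V₁ · sin φ₁ / sin φ₂ = 71.9 × sin 55° / sin 22°
V₂ = 71.9 × 0.8192/0.3746 = 157 knots

157 knots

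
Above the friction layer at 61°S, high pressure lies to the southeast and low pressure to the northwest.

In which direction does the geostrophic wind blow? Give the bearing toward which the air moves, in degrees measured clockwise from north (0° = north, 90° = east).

The pressure-gradient force points toward the northwest (bearing 315°).
Geostrophic balance: in the Southern Hemisphere the Coriolis force deflects motion to the left, so the geostrophic wind blows 90° to the left of the pressure-gradient force (low pressure on the right).
Rotating 315° by 90° counterclockwise gives 225° — the wind blows toward the southwest.

225°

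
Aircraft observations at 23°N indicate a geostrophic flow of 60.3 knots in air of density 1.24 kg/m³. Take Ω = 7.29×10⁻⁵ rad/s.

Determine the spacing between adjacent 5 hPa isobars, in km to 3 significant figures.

228 km

Coriolis parameter at 23°N:
f = 2Ω sin φ = 2 × 7.29×10⁻⁵ × sin 23° = 5.70×10⁻⁵ s⁻¹
Wind speed in SI: 60.3 knots = 31.0 m/s
Geostrophic balance rearranged: |∂P/∂n| = f ρ V_g
|∂P/∂n| = 5.70×10⁻⁵ × 1.24 × 31.0 = 2.19×10⁻³ Pa/m
Isobar spacing: Δn = ΔP/|∂P/∂n| = 500 Pa / 2.19×10⁻³ Pa/m = 228169 m ≈ 228 km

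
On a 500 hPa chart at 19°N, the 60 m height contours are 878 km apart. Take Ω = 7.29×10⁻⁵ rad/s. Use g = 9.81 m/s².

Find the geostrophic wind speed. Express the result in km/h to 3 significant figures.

Coriolis parameter at 19°N:
f = 2Ω sin φ = 2 × 7.29×10⁻⁵ × sin 19° = 4.75×10⁻⁵ s⁻¹
Height gradient: |∂Z/∂n| = 60 m / 878000 m = 6.83×10⁻⁵
On a pressure surface, geostrophic balance gives V_g = (g/f)|∂Z/∂n|:
V_g = 9.81 × 6.83×10⁻⁵ / 4.75×10⁻⁵ = 14.1 m/s
Converting: 14.1 m/s × 3.6 = 50.8 km/h

50.8 km/h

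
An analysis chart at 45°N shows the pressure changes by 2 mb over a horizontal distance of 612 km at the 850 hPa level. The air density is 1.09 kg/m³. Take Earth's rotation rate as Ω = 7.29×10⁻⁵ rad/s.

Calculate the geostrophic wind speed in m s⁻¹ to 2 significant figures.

Coriolis parameter at 45°N:
f = 2Ω sin φ = 2 × 7.29×10⁻⁵ × sin 45° = 1.03×10⁻⁴ s⁻¹
Pressure gradient: |∂P/∂n| = 200 Pa / 612000 m = 3.27×10⁻⁴ Pa/m
Geostrophic balance (pressure-gradient force = Coriolis force):
V_g = (1/(fρ)) |∂P/∂n| = 3.27×10⁻⁴ / (1.03×10⁻⁴ × 1.09) = 2.91 m/s

2.9 m s⁻¹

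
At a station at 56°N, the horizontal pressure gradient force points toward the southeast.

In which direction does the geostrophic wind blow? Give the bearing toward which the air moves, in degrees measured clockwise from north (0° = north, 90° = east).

225°

The pressure-gradient force points toward the southeast (bearing 135°).
Geostrophic balance: in the Northern Hemisphere the Coriolis force deflects motion to the right, so the geostrophic wind blows 90° to the right of the pressure-gradient force (low pressure on the left).
Rotating 135° by 90° clockwise gives 225° — the wind blows toward the southwest.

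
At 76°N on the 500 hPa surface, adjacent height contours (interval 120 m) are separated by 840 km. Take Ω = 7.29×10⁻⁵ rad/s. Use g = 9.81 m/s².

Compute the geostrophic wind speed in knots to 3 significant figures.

19.3 knots

Coriolis parameter at 76°N:
f = 2Ω sin φ = 2 × 7.29×10⁻⁵ × sin 76° = 1.41×10⁻⁴ s⁻¹
Height gradient: |∂Z/∂n| = 120 m / 840000 m = 1.43×10⁻⁴
On a pressure surface, geostrophic balance gives V_g = (g/f)|∂Z/∂n|:
V_g = 9.81 × 1.43×10⁻⁴ / 1.41×10⁻⁴ = 9.91 m/s
Converting: 9.91 m/s × 1.944 = 19.3 knots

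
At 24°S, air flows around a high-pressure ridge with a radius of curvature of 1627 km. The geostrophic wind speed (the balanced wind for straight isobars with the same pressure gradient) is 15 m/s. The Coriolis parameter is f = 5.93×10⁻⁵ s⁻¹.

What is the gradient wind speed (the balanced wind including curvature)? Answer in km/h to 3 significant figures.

66.9 km/h

Around a high, pressure-gradient force acts outward with centrifugal, so Coriolis balances both:
fV = (1/ρ)|∂P/∂n| + V²/R  →  V² − fR·V + fR·V_g = 0
With fR = 5.93×10⁻⁵ × 1627×10³ m = 96.5 m/s:
V = [fR − √((fR)² − 4 fR V_g)]/2 = [96.5 − √(96.5² − 4×96.5×15)]/2 = 18.6 m/s
Supergeostrophic (V > V_g = 15 m/s), as expected around a high.
Converting: 18.6 m/s × 3.6 = 66.9 km/h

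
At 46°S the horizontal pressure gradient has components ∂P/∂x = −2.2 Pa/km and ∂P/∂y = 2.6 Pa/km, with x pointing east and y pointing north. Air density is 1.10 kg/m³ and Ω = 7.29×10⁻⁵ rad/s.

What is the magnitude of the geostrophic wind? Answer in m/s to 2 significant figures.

Coriolis parameter at 46°S:
f = 2Ω sin φ = 2 × 7.29×10⁻⁵ × sin 46° = 1.05×10⁻⁴ s⁻¹
In the Southern Hemisphere f is negative: f = −1.05×10⁻⁴ s⁻¹.
Component geostrophic relations (x east, y north):
u_g = −(1/(fρ)) ∂P/∂y,  v_g = (1/(fρ)) ∂P/∂x
u_g = −(2.6×10⁻³)/(−1.05×10⁻⁴ × 1.10) = 22.5 m/s;  v_g = (−2.2×10⁻³)/(−1.05×10⁻⁴ × 1.10) = 19.1 m/s
|V_g| = √(u_g² + v_g²) = 29.5 m/s

30 m/s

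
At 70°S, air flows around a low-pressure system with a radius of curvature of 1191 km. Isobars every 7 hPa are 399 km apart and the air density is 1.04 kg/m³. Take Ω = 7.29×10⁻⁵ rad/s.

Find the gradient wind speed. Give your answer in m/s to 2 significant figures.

Coriolis parameter at 70°S:
f = 2Ω sin φ = 2 × 7.29×10⁻⁵ × sin 70° = 1.37×10⁻⁴ s⁻¹
Pressure gradient: |∂P/∂n| = 700 Pa / 399000 m = 1.75×10⁻³ Pa/m
Geostrophic speed: V_g = |∂P/∂n|/(fρ) = 1.75×10⁻³/(1.37×10⁻⁴ × 1.04) = 12.3 m/s
Around a low, centrifugal force acts outward with Coriolis, so pressure-gradient force balances both:
(1/ρ)|∂P/∂n| = fV + V²/R  →  V² + fR·V − fR·V_g = 0
With fR = 1.37×10⁻⁴ × 1191×10³ m = 163 m/s:
V = [−fR + √((fR)² + 4 fR V_g)]/2 = [−163 + √(163² + 4×163×12.3)]/2 = 11.5 m/s
Subgeostrophic (V < V_g = 12.3 m/s), as expected around a low.

12 m/s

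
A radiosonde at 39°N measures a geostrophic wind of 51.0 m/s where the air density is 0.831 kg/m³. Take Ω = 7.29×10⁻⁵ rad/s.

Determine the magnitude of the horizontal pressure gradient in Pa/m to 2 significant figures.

Coriolis parameter at 39°N:
f = 2Ω sin φ = 2 × 7.29×10⁻⁵ × sin 39° = 9.18×10⁻⁵ s⁻¹
Geostrophic balance rearranged: |∂P/∂n| = f ρ V_g
|∂P/∂n| = 9.18×10⁻⁵ × 0.831 × 51.0 = 3.89×10⁻³ Pa/m

3.9×10⁻³ Pa/m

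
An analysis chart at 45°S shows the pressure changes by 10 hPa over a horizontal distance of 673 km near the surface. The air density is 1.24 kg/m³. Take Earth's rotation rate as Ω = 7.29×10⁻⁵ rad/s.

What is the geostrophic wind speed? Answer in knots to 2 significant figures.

23 knots

Coriolis parameter at 45°S:
f = 2Ω sin φ = 2 × 7.29×10⁻⁵ × sin 45° = 1.03×10⁻⁴ s⁻¹
Pressure gradient: |∂P/∂n| = 1000 Pa / 673000 m = 1.49×10⁻³ Pa/m
Geostrophic balance (pressure-gradient force = Coriolis force):
V_g = (1/(fρ)) |∂P/∂n| = 1.49×10⁻³ / (1.03×10⁻⁴ × 1.24) = 11.6 m/s
Converting: 11.6 m/s × 1.944 = 23 knots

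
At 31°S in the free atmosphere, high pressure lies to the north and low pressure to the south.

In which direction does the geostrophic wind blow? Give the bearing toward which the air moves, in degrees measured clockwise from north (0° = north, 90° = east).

The pressure-gradient force points toward the south (bearing 180°).
Geostrophic balance: in the Southern Hemisphere the Coriolis force deflects motion to the left, so the geostrophic wind blows 90° to the left of the pressure-gradient force (low pressure on the right).
Rotating 180° by 90° counterclockwise gives 090° — the wind blows toward the east.

090°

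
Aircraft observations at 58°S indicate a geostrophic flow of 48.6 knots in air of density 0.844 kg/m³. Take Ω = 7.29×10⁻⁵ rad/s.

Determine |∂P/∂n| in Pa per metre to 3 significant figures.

Coriolis parameter at 58°S:
f = 2Ω sin φ = 2 × 7.29×10⁻⁵ × sin 58° = 1.24×10⁻⁴ s⁻¹
Wind speed in SI: 48.6 knots = 25.0 m/s
Geostrophic balance rearranged: |∂P/∂n| = f ρ V_g
|∂P/∂n| = 1.24×10⁻⁴ × 0.844 × 25.0 = 2.61×10⁻³ Pa/m

2.61×10⁻³ Pa/m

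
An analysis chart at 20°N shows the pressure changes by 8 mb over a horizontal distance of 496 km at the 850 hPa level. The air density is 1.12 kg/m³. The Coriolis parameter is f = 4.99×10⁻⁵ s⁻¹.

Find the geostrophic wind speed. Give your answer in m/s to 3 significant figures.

Pressure gradient: |∂P/∂n| = 800 Pa / 496000 m = 1.61×10⁻³ Pa/m
Geostrophic balance (pressure-gradient force = Coriolis force):
V_g = (1/(fρ)) |∂P/∂n| = 1.61×10⁻³ / (4.99×10⁻⁵ × 1.12) = 28.9 m/s

28.9 m/s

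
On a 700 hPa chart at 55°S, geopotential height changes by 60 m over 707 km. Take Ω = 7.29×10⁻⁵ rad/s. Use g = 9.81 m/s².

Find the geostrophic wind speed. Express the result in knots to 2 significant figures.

Coriolis parameter at 55°S:
f = 2Ω sin φ = 2 × 7.29×10⁻⁵ × sin 55° = 1.19×10⁻⁴ s⁻¹
Height gradient: |∂Z/∂n| = 60 m / 707000 m = 8.49×10⁻⁵
On a pressure surface, geostrophic balance gives V_g = (g/f)|∂Z/∂n|:
V_g = 9.81 × 8.49×10⁻⁵ / 1.19×10⁻⁴ = 6.97 m/s
Converting: 6.97 m/s × 1.944 = 14 knots

14 knots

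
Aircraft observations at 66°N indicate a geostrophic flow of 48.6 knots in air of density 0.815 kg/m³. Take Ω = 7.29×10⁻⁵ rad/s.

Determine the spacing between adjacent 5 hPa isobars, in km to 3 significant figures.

Coriolis parameter at 66°N:
f = 2Ω sin φ = 2 × 7.29×10⁻⁵ × sin 66° = 1.33×10⁻⁴ s⁻¹
Wind speed in SI: 48.6 knots = 25.0 m/s
Geostrophic balance rearranged: |∂P/∂n| = f ρ V_g
|∂P/∂n| = 1.33×10⁻⁴ × 0.815 × 25.0 = 2.71×10⁻³ Pa/m
Isobar spacing: Δn = ΔP/|∂P/∂n| = 500 Pa / 2.71×10⁻³ Pa/m = 184226 m ≈ 184 km

184 km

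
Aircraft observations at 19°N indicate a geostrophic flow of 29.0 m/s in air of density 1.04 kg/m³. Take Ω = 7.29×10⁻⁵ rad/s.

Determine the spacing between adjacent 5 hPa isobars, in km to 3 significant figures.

Coriolis parameter at 19°N:
f = 2Ω sin φ = 2 × 7.29×10⁻⁵ × sin 19° = 4.75×10⁻⁵ s⁻¹
Geostrophic balance rearranged: |∂P/∂n| = f ρ V_g
|∂P/∂n| = 4.75×10⁻⁵ × 1.04 × 29.0 = 1.43×10⁻³ Pa/m
Isobar spacing: Δn = ΔP/|∂P/∂n| = 500 Pa / 1.43×10⁻³ Pa/m = 349252 m ≈ 349 km

349 km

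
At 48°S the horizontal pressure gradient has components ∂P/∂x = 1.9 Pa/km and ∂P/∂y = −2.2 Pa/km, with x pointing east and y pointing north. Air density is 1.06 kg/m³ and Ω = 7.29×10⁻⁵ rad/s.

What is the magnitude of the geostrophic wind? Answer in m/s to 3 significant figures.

Coriolis parameter at 48°S:
f = 2Ω sin φ = 2 × 7.29×10⁻⁵ × sin 48° = 1.08×10⁻⁴ s⁻¹
In the Southern Hemisphere f is negative: f = −1.08×10⁻⁴ s⁻¹.
Component geostrophic relations (x east, y north):
u_g = −(1/(fρ)) ∂P/∂y,  v_g = (1/(fρ)) ∂P/∂x
u_g = −(−2.2×10⁻³)/(−1.08×10⁻⁴ × 1.06) = −19.2 m/s;  v_g = (1.9×10⁻³)/(−1.08×10⁻⁴ × 1.06) = −16.5 m/s
|V_g| = √(u_g² + v_g²) = 25.3 m/s

25.3 m/s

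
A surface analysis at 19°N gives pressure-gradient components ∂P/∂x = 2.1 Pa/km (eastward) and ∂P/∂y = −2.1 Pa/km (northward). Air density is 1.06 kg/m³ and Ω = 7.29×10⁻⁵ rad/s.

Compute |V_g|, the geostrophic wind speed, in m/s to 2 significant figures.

Coriolis parameter at 19°N:
f = 2Ω sin φ = 2 × 7.29×10⁻⁵ × sin 19° = 4.75×10⁻⁵ s⁻¹
Component geostrophic relations (x east, y north):
u_g = −(1/(fρ)) ∂P/∂y,  v_g = (1/(fρ)) ∂P/∂x
u_g = −(−2.1×10⁻³)/(4.75×10⁻⁵ × 1.06) = 41.7 m/s;  v_g = (2.1×10⁻³)/(4.75×10⁻⁵ × 1.06) = 41.7 m/s
|V_g| = √(u_g² + v_g²) = 59.0 m/s

59 m/s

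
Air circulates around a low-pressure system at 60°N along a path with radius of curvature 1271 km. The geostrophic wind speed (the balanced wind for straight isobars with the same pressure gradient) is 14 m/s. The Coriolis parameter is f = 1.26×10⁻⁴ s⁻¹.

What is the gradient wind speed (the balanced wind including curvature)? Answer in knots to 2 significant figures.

Around a low, centrifugal force acts outward with Coriolis, so pressure-gradient force balances both:
(1/ρ)|∂P/∂n| = fV + V²/R  →  V² + fR·V − fR·V_g = 0
With fR = 1.26×10⁻⁴ × 1271×10³ m = 160 m/s:
V = [−fR + √((fR)² + 4 fR V_g)]/2 = [−160 + √(160² + 4×160×14)]/2 = 13 m/s
Subgeostrophic (V < V_g = 14 m/s), as expected around a low.
Converting: 13 m/s × 1.944 = 25 knots

25 knots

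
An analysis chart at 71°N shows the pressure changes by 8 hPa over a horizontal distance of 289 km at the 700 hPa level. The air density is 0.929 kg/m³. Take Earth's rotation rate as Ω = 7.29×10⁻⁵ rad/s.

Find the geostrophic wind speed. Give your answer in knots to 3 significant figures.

Coriolis parameter at 71°N:
f = 2Ω sin φ = 2 × 7.29×10⁻⁵ × sin 71° = 1.38×10⁻⁴ s⁻¹
Pressure gradient: |∂P/∂n| = 800 Pa / 289000 m = 2.77×10⁻³ Pa/m
Geostrophic balance (pressure-gradient force = Coriolis force):
V_g = (1/(fρ)) |∂P/∂n| = 2.77×10⁻³ / (1.38×10⁻⁴ × 0.929) = 21.6 m/s
Converting: 21.6 m/s × 1.944 = 42.0 knots

42.0 knots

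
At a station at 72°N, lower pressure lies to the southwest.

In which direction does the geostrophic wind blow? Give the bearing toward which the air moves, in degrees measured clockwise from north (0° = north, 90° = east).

315°

The pressure-gradient force points toward the southwest (bearing 225°).
Geostrophic balance: in the Northern Hemisphere the Coriolis force deflects motion to the right, so the geostrophic wind blows 90° to the right of the pressure-gradient force (low pressure on the left).
Rotating 225° by 90° clockwise gives 315° — the wind blows toward the northwest.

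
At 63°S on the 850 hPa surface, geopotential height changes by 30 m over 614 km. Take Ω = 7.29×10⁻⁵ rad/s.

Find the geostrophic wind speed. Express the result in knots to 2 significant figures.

7.2 knots

Coriolis parameter at 63°S:
f = 2Ω sin φ = 2 × 7.29×10⁻⁵ × sin 63° = 1.30×10⁻⁴ s⁻¹
Height gradient: |∂Z/∂n| = 30 m / 614000 m = 4.89×10⁻⁵
On a pressure surface, geostrophic balance gives V_g = (g/f)|∂Z/∂n|:
V_g = 9.81 × 4.89×10⁻⁵ / 1.30×10⁻⁴ = 3.69 m/s
Converting: 3.69 m/s × 1.944 = 7.2 knots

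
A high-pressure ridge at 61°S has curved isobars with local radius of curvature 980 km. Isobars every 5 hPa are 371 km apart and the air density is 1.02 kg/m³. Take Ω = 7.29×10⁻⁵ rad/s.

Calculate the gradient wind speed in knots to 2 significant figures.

Coriolis parameter at 61°S:
f = 2Ω sin φ = 2 × 7.29×10⁻⁵ × sin 61° = 1.28×10⁻⁴ s⁻¹
Pressure gradient: |∂P/∂n| = 500 Pa / 371000 m = 1.35×10⁻³ Pa/m
Geostrophic speed: V_g = |∂P/∂n|/(fρ) = 1.35×10⁻³/(1.28×10⁻⁴ × 1.02) = 10.4 m/s
Around a high, pressure-gradient force acts outward with centrifugal, so Coriolis balances both:
fV = (1/ρ)|∂P/∂n| + V²/R  →  V² − fR·V + fR·V_g = 0
With fR = 1.28×10⁻⁴ × 980×10³ m = 125 m/s:
V = [fR − √((fR)² − 4 fR V_g)]/2 = [125 − √(125² − 4×125×10.4)]/2 = 11.4 m/s
Supergeostrophic (V > V_g = 10.4 m/s), as expected around a high.
Converting: 11.4 m/s × 1.944 = 22 knots

22 knots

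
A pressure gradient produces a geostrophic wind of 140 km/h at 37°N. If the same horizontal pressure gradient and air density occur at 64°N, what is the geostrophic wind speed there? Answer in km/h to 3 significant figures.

93.7 km/h

With the same pressure gradient and density, V_g ∝ 1/f ∝ 1/sin φ.
V₂ = V₁ · sin φ₁ / sin φ₂ = 140 × sin 37° / sin 64°
V₂ = 140 × 0.6018/0.8988 = 93.7 km/h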